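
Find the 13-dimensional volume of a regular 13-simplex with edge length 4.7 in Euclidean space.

V_13 = √(14) · 4.7^13 / (13! · 2^(13/2)) ≈ 0.00362544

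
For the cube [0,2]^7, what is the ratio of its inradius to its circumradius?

Ratio = (s/2)/(s√7/2) = 7^(-1/2) ≈ 0.377964.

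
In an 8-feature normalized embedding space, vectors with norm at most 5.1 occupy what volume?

Volume = π^{8/2}·(5.1)^8/Γ(5) ≈ 1.85759e+06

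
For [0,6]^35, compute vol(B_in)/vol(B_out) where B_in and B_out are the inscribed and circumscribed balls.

Volume scales as r^n, and r_in/r_out = 1/√35, giving (1/√35)^35 ≈ 9.52378e-28.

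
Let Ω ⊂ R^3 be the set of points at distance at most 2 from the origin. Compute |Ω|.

Volume = π^{3/2}·(2)^3/Γ(5/2) = 32·π/3 ≈ 33.5103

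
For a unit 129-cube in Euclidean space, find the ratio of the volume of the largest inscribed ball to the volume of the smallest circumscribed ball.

V_in / V_out = (r_in/r_out)^129 = (1/√129)^129 = 129^(-129/2) ≈ 7.36146e-137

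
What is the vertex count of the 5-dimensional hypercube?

The 5-cube has 2^5 = 32 vertices.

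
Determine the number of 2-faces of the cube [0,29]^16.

An n-cube has C(n,k)·2^(n-k) k-faces. Here C(16,2)·2^14 = 120·16384 = 1966080.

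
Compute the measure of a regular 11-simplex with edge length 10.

V = (10^11 / 11!) · √((11+1) / 2^11) ≈ 191.765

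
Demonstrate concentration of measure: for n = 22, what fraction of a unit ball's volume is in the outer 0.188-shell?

1 - (1-0.188)^22 ≈ 0.989762 ≈ 98.98%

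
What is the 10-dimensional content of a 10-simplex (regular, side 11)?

Volume = 11^10 · √(11/2^10) / 10! ≈ 740.816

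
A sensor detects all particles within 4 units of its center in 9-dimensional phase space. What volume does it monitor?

The n-ball volume is π^(n/2)·r^n/Γ(n/2+1). With n=9, r=4: V = 8388608·π^4/945 ≈ 864684.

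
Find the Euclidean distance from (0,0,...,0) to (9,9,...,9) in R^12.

The space diagonal of an n-cube of side s is s√n. Here 9·√12 ≈ 31.1769.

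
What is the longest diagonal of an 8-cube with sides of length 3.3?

d = √(3.3² + 3.3² + ... + 3.3²) [8 terms] = √(8·3.3²) = 3.3√8 ≈ 9.33381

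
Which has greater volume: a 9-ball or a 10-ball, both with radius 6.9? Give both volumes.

V_9(6.9) ≈ 1.16939e+08. V_10(6.9) ≈ 6.2382e+08. The 10-ball is larger.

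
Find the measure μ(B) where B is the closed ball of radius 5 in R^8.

V = 390625·π^4/24 ≈ 1.58543e+06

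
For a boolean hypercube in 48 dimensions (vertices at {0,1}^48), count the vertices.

Each vertex is a binary string of length 48, so there are 2^48 = 281474976710656.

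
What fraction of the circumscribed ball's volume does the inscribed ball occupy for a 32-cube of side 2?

The radii are 2/2 and 2√32/2, so the volume ratio is (1/√32)^32 = 32^{-32/2} ≈ 8.27181e-25.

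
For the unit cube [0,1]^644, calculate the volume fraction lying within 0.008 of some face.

The inner cube has side 1-2·0.008 = 0.984 and volume (0.984)^644 ≈ 3.082e-05, so the shell holds 0.999969 of the volume.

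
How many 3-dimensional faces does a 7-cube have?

Number of 3-faces = C(7,3) · 2^(7-3) = 35 · 16 = 560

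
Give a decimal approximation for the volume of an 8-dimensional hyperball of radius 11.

V = 214358881·π^4/24 ≈ 8.70021e+08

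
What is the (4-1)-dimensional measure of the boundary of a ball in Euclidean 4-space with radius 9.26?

S_4(9.26) = 2·π^(4/2)·(9.26)^3 / Γ(4/2) ≈ 15673.4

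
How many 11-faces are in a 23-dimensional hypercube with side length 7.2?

An n-cube has C(n,k)·2^(n-k) k-faces. Here C(23,11)·2^12 = 1352078·4096 = 5538111488.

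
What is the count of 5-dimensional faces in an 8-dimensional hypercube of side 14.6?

Number of 5-faces = C(8,5) · 2^(8-5) = 56 · 8 = 448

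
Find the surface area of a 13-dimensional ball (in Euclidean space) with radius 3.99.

|∂B_13(3.99)| ≈ 1.92734e+08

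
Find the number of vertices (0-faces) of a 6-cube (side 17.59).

f_0(6-cube) = (6 choose 0) · 2^6 = 64.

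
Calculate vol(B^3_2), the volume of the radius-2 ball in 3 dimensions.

The n-ball volume is π^(n/2)·r^n/Γ(n/2+1). With n=3, r=2: V = 32·π/3 ≈ 33.5103.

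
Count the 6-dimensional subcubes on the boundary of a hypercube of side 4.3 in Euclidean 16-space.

f_6(16-cube) = (16 choose 6) · 2^10 = 8200192.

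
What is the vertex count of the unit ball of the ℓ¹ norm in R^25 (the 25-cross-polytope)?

The 25-dimensional cross-polytope has 2n = 2·25 = 50 vertices.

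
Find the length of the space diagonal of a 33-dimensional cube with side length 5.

Diagonal = √33 · 5 ≈ 28.7228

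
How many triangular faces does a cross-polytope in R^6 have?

An n-cross-polytope has 2^(k+1)·C(n,k+1) k-faces. Here 2^3·C(6,3) = 8·20 = 160.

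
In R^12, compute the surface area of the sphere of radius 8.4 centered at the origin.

S_12(8.4) = 2·π^(12/2)·(8.4)^11 / Γ(12/2) ≈ 2.35407e+11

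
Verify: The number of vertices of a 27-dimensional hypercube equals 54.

False. The 27-cube has 2^27 = 134217728 vertices.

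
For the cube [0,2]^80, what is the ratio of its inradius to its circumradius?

Ratio = (s/2)/(s√80/2) = 80^(-1/2) ≈ 0.111803.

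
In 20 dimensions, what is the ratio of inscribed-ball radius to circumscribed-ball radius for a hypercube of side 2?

For an n-cube of any side s, the inradius is s/2 and the circumradius is s√n/2, so the ratio is 1/√20 ≈ 0.223607.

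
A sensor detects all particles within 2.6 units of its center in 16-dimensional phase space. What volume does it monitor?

V_16(2.6) = π^(16/2) · (2.6)^16 / Γ(16/2 + 1) ≈ 1.02625e+06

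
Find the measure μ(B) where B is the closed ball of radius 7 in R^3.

V_3(7) = π^(3/2) · (7)^3 / Γ(3/2 + 1) = 1372·π/3 ≈ 1436.76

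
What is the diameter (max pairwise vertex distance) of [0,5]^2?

||(5,5,...,5)|| = √(2)·5 ≈ 7.07107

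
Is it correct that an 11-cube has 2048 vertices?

True. The 11-cube has 2^11 = 2048 vertices.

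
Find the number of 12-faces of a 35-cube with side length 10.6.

Choose 12 of 35 axes to span the face (C(35,12) = 834451800 ways), then fix each of the remaining 23 coordinates at one of its two extreme values (2^23 = 8388608 ways): 834451800·8388608 = 6999889045094400.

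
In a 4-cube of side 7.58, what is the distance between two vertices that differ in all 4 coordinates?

Diagonal = √4 · 7.58 = 15.16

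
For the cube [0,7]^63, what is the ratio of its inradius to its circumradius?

Ratio = (s/2)/(s√63/2) = 63^(-1/2) ≈ 0.125988.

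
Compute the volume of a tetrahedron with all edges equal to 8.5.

Volume = (√2/12) · 8.5³ = 72.3753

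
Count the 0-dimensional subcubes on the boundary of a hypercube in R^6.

Number of 0-faces = C(6,0) · 2^(6-0) = 1 · 64 = 64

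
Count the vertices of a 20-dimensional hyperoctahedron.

The vertices are ±e_1, ..., ±e_20, so there are 2·20 = 40.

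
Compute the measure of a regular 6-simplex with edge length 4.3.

Volume = 4.3^6 · √(7/2^6) / 6! ≈ 2.9036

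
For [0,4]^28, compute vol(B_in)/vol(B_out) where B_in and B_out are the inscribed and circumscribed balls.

The radii are 4/2 and 4√28/2, so the volume ratio is (1/√28)^28 = 28^{-28/2} ≈ 5.49272e-21.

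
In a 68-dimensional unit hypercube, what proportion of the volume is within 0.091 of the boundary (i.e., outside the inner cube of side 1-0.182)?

1 - (1 - 2·0.091)^68 = 1 - 0.818^68 ≈ 0.9999988326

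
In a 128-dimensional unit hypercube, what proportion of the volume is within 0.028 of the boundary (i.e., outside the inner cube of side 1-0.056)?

1 - (1 - 2·0.028)^128 = 1 - 0.944^128 ≈ 0.999374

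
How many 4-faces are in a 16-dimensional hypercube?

Number of 4-faces = C(16,4) · 2^(16-4) = 1820 · 4096 = 7454720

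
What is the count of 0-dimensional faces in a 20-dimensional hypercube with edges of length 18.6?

Number of 0-faces = C(20,0) · 2^(20-0) = 1 · 1048576 = 1048576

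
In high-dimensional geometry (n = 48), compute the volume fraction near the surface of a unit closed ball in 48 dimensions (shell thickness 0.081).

1 - (1-0.081)^48 ≈ 0.982656 ≈ 98.27%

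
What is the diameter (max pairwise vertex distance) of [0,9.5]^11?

d = √(9.5² + 9.5² + ... + 9.5²) [11 terms] = √(11·9.5²) = 9.5√11 ≈ 31.5079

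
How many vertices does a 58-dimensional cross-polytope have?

The 58-dimensional cross-polytope has 2n = 2·58 = 116 vertices.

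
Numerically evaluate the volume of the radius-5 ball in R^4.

The n-ball volume is π^(n/2)·r^n/Γ(n/2+1). With n=4, r=5: V = 625·π^2/2 ≈ 3084.25.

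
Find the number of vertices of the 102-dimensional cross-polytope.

The 102-dimensional cross-polytope has 2n = 2·102 = 204 vertices.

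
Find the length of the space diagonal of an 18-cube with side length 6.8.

The space diagonal of an n-cube of side s is s√n. Here 6.8·√18 ≈ 28.85.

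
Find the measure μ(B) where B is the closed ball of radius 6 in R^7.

The n-ball volume is π^(n/2)·r^n/Γ(n/2+1). With n=7, r=6: V = 1492992·π^3/35 ≈ 1.32263e+06.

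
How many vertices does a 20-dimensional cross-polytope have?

Number of vertices = 2n = 40.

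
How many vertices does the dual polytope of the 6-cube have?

The vertices are ±e_1, ..., ±e_6, so there are 2·6 = 12.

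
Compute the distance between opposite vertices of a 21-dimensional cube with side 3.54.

The space diagonal of an n-cube of side s is s√n. Here 3.54·√21 ≈ 16.2223.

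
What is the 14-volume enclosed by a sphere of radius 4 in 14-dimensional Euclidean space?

The n-ball volume is π^(n/2)·r^n/Γ(n/2+1). With n=14, r=4: V = 16777216·π^7/315 ≈ 1.60864e+08.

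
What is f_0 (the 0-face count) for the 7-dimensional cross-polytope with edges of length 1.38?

Number of 0-faces = 2^(0+1) · C(7,0+1) = 2 · 7 = 14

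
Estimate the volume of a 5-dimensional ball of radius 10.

Volume = π^{5/2}·(10)^5/Γ(7/2) = 160000·π^2/3 ≈ 526379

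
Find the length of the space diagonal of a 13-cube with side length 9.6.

||(9.6,9.6,...,9.6)|| = √(13)·9.6 ≈ 34.6133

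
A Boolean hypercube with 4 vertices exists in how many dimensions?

The n-cube has 2^n vertices, and 4 = 2^2, so n = 2.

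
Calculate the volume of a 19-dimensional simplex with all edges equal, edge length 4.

V = (4^19 / 19!) · √((19+1) / 2^19) ≈ 1.39565e-08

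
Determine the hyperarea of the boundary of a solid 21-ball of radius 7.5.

The surface area of an n-ball is 2π^(n/2) r^(n-1) / Γ(n/2). For n=21, r=7.5: 164210208892822265625·π^10/165541376 ≈ 9.2895e+16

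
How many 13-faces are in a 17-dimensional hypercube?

Choose 13 of 17 axes to span the face (C(17,13) = 2380 ways), then fix each of the remaining 4 coordinates at one of its two extreme values (2^4 = 16 ways): 2380·16 = 38080.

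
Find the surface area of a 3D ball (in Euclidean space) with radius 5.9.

S_3(5.9) = 2·π^(3/2)·(5.9)^2 / Γ(3/2) = 4πr² = 4π·(5.9)² ≈ 437.435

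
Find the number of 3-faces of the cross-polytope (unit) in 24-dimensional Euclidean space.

Number of 3-faces = 2^(3+1) · C(24,3+1) = 16 · 10626 = 170016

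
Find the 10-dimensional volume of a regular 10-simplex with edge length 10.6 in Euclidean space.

Volume = 10.6^10 · √(11/2^10) / 10! ≈ 511.496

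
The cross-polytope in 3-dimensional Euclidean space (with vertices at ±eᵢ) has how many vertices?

The 3-dimensional cross-polytope has 2n = 2·3 = 6 vertices.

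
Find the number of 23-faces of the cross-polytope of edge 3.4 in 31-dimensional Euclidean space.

Number of 23-faces = 2^(23+1) · C(31,23+1) = 16777216 · 2629575 = 44116947763200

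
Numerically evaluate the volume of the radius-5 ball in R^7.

Volume = π^{7/2}·(5)^7/Γ(9/2) = 250000·π^3/21 ≈ 369122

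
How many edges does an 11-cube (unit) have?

An n-cube has n·2^(n-1) edges. With n = 11: 11·1024 = 11264.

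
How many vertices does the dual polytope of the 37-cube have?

An n-cross-polytope has 2n vertices; here n = 37, giving 74.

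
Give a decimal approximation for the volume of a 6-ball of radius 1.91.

Volume = π^{6/2}·(1.91)^6/Γ(4) ≈ 250.899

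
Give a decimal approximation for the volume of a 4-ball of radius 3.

V = 81·π^2/2 ≈ 399.719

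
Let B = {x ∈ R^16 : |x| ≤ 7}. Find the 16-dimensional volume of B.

V_16(7) = π^(16/2) · (7)^16 / Γ(16/2 + 1) = 4747561509943·π^8/5760 ≈ 7.82073e+12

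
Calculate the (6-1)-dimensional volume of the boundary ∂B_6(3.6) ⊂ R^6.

The surface area of an n-ball is 2π^(n/2) r^(n-1) / Γ(n/2). For n=6, r=3.6: 18748.3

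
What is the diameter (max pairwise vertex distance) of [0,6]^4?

d = √(6² + 6² + ... + 6²) [4 terms] = √(4·6²) = 6√4 = 12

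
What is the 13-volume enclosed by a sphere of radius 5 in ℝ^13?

Volume = π^{13/2}·(5)^13/Γ(15/2) = 31250000000·π^6/27027 ≈ 1.11161e+09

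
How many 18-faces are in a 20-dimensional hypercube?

Choose 18 of 20 axes to span the face (C(20,18) = 190 ways), then fix each of the remaining 2 coordinates at one of its two extreme values (2^2 = 4 ways): 190·4 = 760.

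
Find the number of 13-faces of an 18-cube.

Choose 13 of 18 axes to span the face (C(18,13) = 8568 ways), then fix each of the remaining 5 coordinates at one of its two extreme values (2^5 = 32 ways): 8568·32 = 274176.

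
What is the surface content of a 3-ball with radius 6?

The surface area of an n-ball is 2π^(n/2) r^(n-1) / Γ(n/2). For n=3, r=6: 4πr² = 4π·(6)² ≈ 452.389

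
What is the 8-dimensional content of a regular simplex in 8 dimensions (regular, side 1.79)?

Volume = 1.79^8 · √(9/2^8) / 8! ≈ 0.000490123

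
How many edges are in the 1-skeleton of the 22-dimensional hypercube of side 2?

An n-cube has n·2^(n-1) edges. With n = 22: 22·2097152 = 46137344.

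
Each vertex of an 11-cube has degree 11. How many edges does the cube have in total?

Each of the 2^11 = 2048 vertices has degree 11; total edges = 11·2^11/2 = 11264.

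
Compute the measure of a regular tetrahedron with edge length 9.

Volume = (√2/12) · 9³ = 85.9135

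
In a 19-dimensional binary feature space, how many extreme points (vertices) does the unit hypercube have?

Each vertex is a binary string of length 19, so there are 2^19 = 524288.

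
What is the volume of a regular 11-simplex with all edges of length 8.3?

For a regular n-simplex with edge a, V = (a^n / n!)·√((n+1)/2^n). With a=8.3, n=11: V ≈ 24.6961.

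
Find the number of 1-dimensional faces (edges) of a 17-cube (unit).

An n-cube has n·2^(n-1) edges. With n = 17: 17·65536 = 1114112.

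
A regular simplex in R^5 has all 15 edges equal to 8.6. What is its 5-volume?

V_5 = √(6) · 8.6^5 / (5! · 2^(5/2)) ≈ 169.751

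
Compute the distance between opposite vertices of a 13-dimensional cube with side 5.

The space diagonal of an n-cube of side s is s√n. Here 5·√13 ≈ 18.0278.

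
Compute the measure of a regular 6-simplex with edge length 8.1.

Volume = 8.1^6 · √(7/2^6) / 6! ≈ 129.729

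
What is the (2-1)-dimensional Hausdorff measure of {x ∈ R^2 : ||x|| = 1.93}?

The surface area of an n-ball is 2π^(n/2) r^(n-1) / Γ(n/2). For n=2, r=1.93: 2πr = 2π·1.93 ≈ 12.1265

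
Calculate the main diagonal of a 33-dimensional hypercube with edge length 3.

The space diagonal of an n-cube of side s is s√n. Here 3·√33 ≈ 17.2337.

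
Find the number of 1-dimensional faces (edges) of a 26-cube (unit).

Each of the 2^26 = 67108864 vertices has degree 26; total edges = 26·2^26/2 = 872415232.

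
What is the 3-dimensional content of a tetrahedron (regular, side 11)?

Volume = (√2/12) · 11³ = 156.86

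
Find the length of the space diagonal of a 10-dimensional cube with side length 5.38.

||(5.38,5.38,...,5.38)|| = √(10)·5.38 ≈ 17.0131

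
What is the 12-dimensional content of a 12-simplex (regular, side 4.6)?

Volume = 4.6^12 · √(13/2^12) / 12! ≈ 0.0105572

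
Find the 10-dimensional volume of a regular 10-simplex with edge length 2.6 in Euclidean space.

V_10 = √(11) · 2.6^10 / (10! · 2^(10/2)) ≈ 0.000403197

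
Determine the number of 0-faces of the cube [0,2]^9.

Choose 0 of 9 axes to span the face (C(9,0) = 1 way), then fix each of the remaining 9 coordinates at one of its two extreme values (2^9 = 512 ways): 1·512 = 512.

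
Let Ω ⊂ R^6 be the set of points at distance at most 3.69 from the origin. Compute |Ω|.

The n-ball volume is π^(n/2)·r^n/Γ(n/2+1). With n=6, r=3.69: V ≈ 13045.4.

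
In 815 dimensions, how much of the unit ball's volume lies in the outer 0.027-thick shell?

V(inner)/V(outer) = ((1-0.027)/1)^815 ≈ 2.051e-10, so the shell fraction is 1 - 2.051e-10.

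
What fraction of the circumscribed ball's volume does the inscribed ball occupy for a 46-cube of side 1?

V_in/V_out = n^(-n/2) = 46^(-46/2) ≈ 5.70913e-39.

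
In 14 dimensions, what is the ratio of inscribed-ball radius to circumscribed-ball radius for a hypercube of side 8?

For an n-cube of any side s, the inradius is s/2 and the circumradius is s√n/2, so the ratio is 1/√14 ≈ 0.267261.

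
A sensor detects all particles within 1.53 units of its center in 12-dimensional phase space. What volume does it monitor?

V_12(1.53) = π^(12/2) · (1.53)^12 / Γ(12/2 + 1) ≈ 219.717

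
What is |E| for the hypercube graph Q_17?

An n-cube has n·2^(n-1) edges. With n = 17: 17·65536 = 1114112.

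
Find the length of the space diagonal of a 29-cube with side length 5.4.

d = √(5.4² + 5.4² + ... + 5.4²) [29 terms] = √(29·5.4²) = 5.4√29 ≈ 29.0799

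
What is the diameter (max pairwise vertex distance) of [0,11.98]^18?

d = √(11.98² + 11.98² + ... + 11.98²) [18 terms] = √(18·11.98²) = 11.98√18 ≈ 50.8268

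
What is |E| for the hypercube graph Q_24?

An n-cube has n·2^(n-1) edges. With n = 24: 24·8388608 = 201326592.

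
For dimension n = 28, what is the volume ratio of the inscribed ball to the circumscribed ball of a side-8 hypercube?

V_in / V_out = (r_in/r_out)^28 = (1/√28)^28 = 28^(-28/2) ≈ 5.49272e-21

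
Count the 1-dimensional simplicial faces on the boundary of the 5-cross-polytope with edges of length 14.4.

f_1(5-orthoplex) = 2^2 · (5 choose 2) = 40.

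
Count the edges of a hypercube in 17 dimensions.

The 17-cube has n·2^(n-1) = 17·2^16 = 17·65536 = 1114112 edges.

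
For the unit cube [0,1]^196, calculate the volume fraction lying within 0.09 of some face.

The inner cube has side 1-2·0.09 = 0.82 and volume (0.82)^196 ≈ 1.281e-17, so the shell holds 1 - 1.281e-17 of the volume.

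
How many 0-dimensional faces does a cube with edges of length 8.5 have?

Choose 0 of 3 axes to span the face (C(3,0) = 1 way), then fix each of the remaining 3 coordinates at one of its two extreme values (2^3 = 8 ways): 1·8 = 8.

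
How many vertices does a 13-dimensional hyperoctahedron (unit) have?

f_0(13-orthoplex) = 2^1 · (13 choose 1) = 26.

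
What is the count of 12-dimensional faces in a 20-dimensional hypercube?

Number of 12-faces = C(20,12) · 2^(20-12) = 125970 · 256 = 32248320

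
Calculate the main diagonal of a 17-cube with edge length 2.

||(2,2,...,2)|| = √(17)·2 ≈ 8.24621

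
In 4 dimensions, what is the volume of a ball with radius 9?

V = 6561·π^2/2 ≈ 32377.2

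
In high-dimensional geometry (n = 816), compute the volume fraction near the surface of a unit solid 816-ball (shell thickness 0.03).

1 - (1-0.03)^816 ≈ 1 - 1.606e-11 ≈ (100 - 1.61e-09)%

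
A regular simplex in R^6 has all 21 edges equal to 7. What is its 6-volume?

V_6 = √(7) · 7^6 / (6! · 2^(6/2)) ≈ 54.0399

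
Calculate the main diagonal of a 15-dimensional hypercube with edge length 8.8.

The space diagonal of an n-cube of side s is s√n. Here 8.8·√15 ≈ 34.0823.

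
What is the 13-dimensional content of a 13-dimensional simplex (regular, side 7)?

V_13 = √(14) · 7^13 / (13! · 2^(13/2)) ≈ 0.643225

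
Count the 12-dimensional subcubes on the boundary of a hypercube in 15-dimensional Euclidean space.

Choose 12 of 15 axes to span the face (C(15,12) = 455 ways), then fix each of the remaining 3 coordinates at one of its two extreme values (2^3 = 8 ways): 455·8 = 3640.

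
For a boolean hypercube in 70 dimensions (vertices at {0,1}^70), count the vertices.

The 70-cube has 2^70 = 1180591620717411303424 vertices.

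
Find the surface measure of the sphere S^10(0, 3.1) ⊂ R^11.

S = n·V_n(r)/r = 11·V_11(3.1)/3.1 (volume-to-surface relation), giving 1.69869e+06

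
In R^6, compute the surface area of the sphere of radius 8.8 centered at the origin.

S_6(8.8) = 2·π^(6/2)·(8.8)^5 / Γ(6/2) ≈ 1.6363e+06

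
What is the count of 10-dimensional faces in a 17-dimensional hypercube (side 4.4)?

Number of 10-faces = C(17,10) · 2^(17-10) = 19448 · 128 = 2489344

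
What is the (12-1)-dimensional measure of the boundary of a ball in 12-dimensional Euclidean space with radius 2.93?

S_12(2.93) = 2·π^(12/2)·(2.93)^11 / Γ(12/2) ≈ 2.18923e+06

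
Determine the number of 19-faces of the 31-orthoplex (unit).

Each 19-face is the convex hull of 20 vertices, one chosen as ±e_i from each of 20 distinct axes: 2^20·C(31,20) = 88785357373440.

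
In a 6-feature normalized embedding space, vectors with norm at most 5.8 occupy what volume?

Volume = π^{6/2}·(5.8)^6/Γ(4) ≈ 196728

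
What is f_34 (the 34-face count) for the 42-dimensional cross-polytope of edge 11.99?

Number of 34-faces = 2^(34+1) · C(42,34+1) = 34359738368 · 26978328 = 926968291686088704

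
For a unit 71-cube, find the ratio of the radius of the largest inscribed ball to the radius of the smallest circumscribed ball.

r_in / r_out = (1/2) / (1√71/2) = 1/√71 ≈ 0.118678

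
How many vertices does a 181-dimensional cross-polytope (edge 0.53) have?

An n-cross-polytope has 2n vertices; here n = 181, giving 362.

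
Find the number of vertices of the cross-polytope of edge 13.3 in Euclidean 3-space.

An n-cross-polytope has 2^(k+1)·C(n,k+1) k-faces. Here 2^1·C(3,1) = 2·3 = 6.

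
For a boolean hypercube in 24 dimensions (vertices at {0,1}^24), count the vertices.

An n-cube has 2^n vertices; for n = 24 that is 2^24 = 16777216.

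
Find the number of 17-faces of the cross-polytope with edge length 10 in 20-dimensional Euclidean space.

Each 17-face is the convex hull of 18 vertices, one chosen as ±e_i from each of 18 distinct axes: 2^18·C(20,18) = 49807360.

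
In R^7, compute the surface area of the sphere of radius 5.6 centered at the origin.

The surface area of an n-ball is 2π^(n/2) r^(n-1) / Γ(n/2). For n=7, r=5.6: 1.02001e+06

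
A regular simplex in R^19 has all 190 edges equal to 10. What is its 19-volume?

Volume = 10^19 · √(20/2^19) / 19! ≈ 0.507733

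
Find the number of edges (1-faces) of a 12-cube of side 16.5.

f_1(12-cube) = (12 choose 1) · 2^11 = 24576.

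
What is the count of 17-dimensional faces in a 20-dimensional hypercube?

An n-cube has C(n,k)·2^(n-k) k-faces. Here C(20,17)·2^3 = 1140·8 = 9120.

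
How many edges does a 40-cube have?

Each of the 2^40 = 1099511627776 vertices has degree 40; total edges = 40·2^40/2 = 21990232555520.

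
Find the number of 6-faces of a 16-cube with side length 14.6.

Choose 6 of 16 axes to span the face (C(16,6) = 8008 ways), then fix each of the remaining 10 coordinates at one of its two extreme values (2^10 = 1024 ways): 8008·1024 = 8200192.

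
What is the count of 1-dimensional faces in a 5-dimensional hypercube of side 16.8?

Choose 1 of 5 axes to span the face (C(5,1) = 5 ways), then fix each of the remaining 4 coordinates at one of its two extreme values (2^4 = 16 ways): 5·16 = 80.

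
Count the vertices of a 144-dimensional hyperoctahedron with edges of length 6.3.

The vertices are ±e_1, ..., ±e_144, so there are 2·144 = 288.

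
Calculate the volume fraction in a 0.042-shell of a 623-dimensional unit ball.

1 - (1-0.042)^623 ≈ 1 - 2.459e-12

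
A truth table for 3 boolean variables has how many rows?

Each vertex is a binary string of length 3, so there are 2^3 = 8.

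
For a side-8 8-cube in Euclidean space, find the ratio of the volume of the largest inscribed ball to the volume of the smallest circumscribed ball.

V_in / V_out = (r_in/r_out)^8 = (1/√8)^8 = 8^(-8/2) ≈ 0.000244141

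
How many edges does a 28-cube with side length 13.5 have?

Number of 1-faces = C(28,1)·2^(28-1) = 28·134217728 = 3758096384.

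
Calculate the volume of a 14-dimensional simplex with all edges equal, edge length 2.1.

V = (2.1^14 / 14!) · √((14+1) / 2^14) ≈ 1.12589e-08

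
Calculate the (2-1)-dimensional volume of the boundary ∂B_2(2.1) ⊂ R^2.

S = n·V_n(r)/r = 2·V_2(2.1)/2.1 (volume-to-surface relation), giving 2πr = 2π·2.1 ≈ 13.1947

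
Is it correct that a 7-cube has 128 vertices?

True. The 7-cube has 2^7 = 128 vertices.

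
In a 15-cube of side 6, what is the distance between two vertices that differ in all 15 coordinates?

Diagonal = √15 · 6 ≈ 23.2379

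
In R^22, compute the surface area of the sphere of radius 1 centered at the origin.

The surface area of an n-ball is 2π^(n/2) r^(n-1) / Γ(n/2). For n=22, r=1: π^11/1814400 ≈ 0.162149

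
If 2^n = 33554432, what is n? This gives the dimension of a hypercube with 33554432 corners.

The n-cube has 2^n vertices, and 33554432 = 2^25, so n = 25.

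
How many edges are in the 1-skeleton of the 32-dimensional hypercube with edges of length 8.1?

An n-cube has n·2^(n-1) edges. With n = 32: 32·2147483648 = 68719476736.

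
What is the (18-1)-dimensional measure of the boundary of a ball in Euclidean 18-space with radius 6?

S_18(6) = 2·π^(18/2)·(6)^17 / Γ(18/2) = 29386561536·π^9/35 ≈ 2.50282e+13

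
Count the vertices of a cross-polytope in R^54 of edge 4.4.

The vertices are ±e_1, ..., ±e_54, so there are 2·54 = 108.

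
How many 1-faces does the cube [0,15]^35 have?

An n-cube has n·2^(n-1) edges. With n = 35: 35·17179869184 = 601295421440.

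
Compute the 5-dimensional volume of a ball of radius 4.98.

V_5(4.98) = π^(5/2) · (4.98)^5 / Γ(5/2 + 1) ≈ 16123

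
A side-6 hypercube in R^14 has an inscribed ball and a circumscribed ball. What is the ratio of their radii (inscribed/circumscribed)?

r_in / r_out = (6/2) / (6√14/2) = 1/√14 ≈ 0.267261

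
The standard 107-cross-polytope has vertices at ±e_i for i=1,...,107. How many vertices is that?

The vertices are ±e_1, ..., ±e_107, so there are 2·107 = 214.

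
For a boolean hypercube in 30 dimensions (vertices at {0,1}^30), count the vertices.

An n-cube has 2^n vertices; for n = 30 that is 2^30 = 1073741824.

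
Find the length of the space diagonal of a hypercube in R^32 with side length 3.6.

The space diagonal of an n-cube of side s is s√n. Here 3.6·√32 ≈ 20.3647.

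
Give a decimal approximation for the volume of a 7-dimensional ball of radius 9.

The n-ball volume is π^(n/2)·r^n/Γ(n/2+1). With n=7, r=9: V = 25509168·π^3/35 ≈ 2.25984e+07.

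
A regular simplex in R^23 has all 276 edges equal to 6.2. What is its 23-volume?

Volume = 6.2^23 · √(24/2^23) / 23! ≈ 1.09844e-07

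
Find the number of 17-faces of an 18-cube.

f_17(18-cube) = (18 choose 17) · 2^1 = 36.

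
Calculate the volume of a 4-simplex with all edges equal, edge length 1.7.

For a regular n-simplex with edge a, V = (a^n / n!)·√((n+1)/2^n). With a=1.7, n=4: V ≈ 0.19454.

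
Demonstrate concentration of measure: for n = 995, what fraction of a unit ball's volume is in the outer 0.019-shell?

1 - (1-0.019)^995 ≈ 0.9999999949 ≈ 99.999999%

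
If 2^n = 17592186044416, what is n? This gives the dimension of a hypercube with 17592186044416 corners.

The n-cube has 2^n vertices, and 17592186044416 = 2^44, so n = 44.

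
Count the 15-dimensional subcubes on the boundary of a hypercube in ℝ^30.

An n-cube has C(n,k)·2^(n-k) k-faces. Here C(30,15)·2^15 = 155117520·32768 = 5082890895360.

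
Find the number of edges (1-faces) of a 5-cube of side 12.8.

An n-cube has C(n,k)·2^(n-k) k-faces. Here C(5,1)·2^4 = 5·16 = 80.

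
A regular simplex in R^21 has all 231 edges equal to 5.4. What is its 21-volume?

V = (5.4^21 / 21!) · √((21+1) / 2^21) ≈ 1.52167e-07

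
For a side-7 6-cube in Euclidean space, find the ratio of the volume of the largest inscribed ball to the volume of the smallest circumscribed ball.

Volume scales as r^n, and r_in/r_out = 1/√6, giving (1/√6)^6 ≈ 0.00462963.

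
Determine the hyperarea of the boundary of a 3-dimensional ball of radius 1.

S_3(1) = 2·π^(3/2)·(1)^2 / Γ(3/2) = 4πr² = 4π·(1)² ≈ 12.5664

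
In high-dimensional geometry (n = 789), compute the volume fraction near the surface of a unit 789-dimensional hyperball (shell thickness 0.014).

1 - (1-0.014)^789 ≈ 0.999985 ≈ 99.998525%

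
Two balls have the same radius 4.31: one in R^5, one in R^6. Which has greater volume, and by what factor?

V_5(4.31) ≈ 7828.61, V_6(4.31) ≈ 33125.5. The 6-ball is larger by a factor of 4.231.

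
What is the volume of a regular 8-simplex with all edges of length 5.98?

V_8 = √(9) · 5.98^8 / (8! · 2^(8/2)) ≈ 7.60484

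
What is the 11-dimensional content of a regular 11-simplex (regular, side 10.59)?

V = (10.59^11 / 11!) · √((11+1) / 2^11) ≈ 360.268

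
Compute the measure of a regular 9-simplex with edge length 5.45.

V_9 = √(10) · 5.45^9 / (9! · 2^(9/2)) ≈ 1.63369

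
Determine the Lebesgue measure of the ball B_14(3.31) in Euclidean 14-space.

Volume = π^{14/2}·(3.31)^14/Γ(8) ≈ 1.13556e+07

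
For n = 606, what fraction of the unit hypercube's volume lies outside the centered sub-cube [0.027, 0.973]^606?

Shell fraction = 1 - (1-0.054)^606 ≈ 1 - 2.455e-15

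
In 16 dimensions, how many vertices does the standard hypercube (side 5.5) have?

Number of vertices = 2^16 = 65536.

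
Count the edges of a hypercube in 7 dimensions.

Each of the 2^7 = 128 vertices has degree 7; total edges = 7·2^7/2 = 448.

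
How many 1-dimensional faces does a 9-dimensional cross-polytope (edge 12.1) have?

An n-cross-polytope has 2^(k+1)·C(n,k+1) k-faces. Here 2^2·C(9,2) = 4·36 = 144.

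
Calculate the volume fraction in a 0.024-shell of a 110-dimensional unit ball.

Shell fraction = 1 - (1-0.024)^110 ≈ 0.9309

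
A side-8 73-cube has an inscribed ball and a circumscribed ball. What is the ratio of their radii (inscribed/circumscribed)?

r_in = 8/2 (half the side); r_out = 8√73/2 (half the diagonal). Ratio = 1/√73 ≈ 0.117041.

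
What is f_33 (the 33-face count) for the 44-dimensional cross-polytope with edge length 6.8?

f_33(44-orthoplex) = 2^34 · (44 choose 34) = 42627666857953329152.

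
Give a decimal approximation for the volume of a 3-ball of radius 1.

V = 4·π/3 ≈ 4.18879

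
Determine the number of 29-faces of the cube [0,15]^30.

Number of 29-faces = C(30,29) · 2^(30-29) = 30 · 2 = 60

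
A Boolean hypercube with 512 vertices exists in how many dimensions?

Since 2^n = 512, we have n = 9.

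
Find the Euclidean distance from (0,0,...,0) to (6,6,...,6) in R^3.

||(6,6,...,6)|| = √(3)·6 ≈ 10.3923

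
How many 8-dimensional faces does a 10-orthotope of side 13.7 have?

An n-cube has C(n,k)·2^(n-k) k-faces. Here C(10,8)·2^2 = 45·4 = 180.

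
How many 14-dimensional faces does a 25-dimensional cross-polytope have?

f_14(25-orthoplex) = 2^15 · (25 choose 15) = 107110727680.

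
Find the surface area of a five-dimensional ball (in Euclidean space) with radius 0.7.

S_5(0.7) = 2·π^(5/2)·(0.7)^4 / Γ(5/2) ≈ 6.31918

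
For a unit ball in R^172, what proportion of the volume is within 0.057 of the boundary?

Shell fraction = 1 - (1-0.057)^172 ≈ 0.999959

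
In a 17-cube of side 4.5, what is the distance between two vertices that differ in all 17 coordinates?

Diagonal = √17 · 4.5 ≈ 18.554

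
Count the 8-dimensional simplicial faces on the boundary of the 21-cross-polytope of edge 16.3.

f_8(21-orthoplex) = 2^9 · (21 choose 9) = 150492160.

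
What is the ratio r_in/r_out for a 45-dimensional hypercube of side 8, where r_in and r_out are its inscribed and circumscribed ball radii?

r_in = 8/2 (half the side); r_out = 8√45/2 (half the diagonal). Ratio = 1/√45 ≈ 0.149071.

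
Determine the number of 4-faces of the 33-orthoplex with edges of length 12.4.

An n-cross-polytope has 2^(k+1)·C(n,k+1) k-faces. Here 2^5·C(33,5) = 32·237336 = 7594752.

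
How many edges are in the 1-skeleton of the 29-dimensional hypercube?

Number of 1-faces = C(29,1)·2^(29-1) = 29·268435456 = 7784628224.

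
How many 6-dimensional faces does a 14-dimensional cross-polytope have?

An n-cross-polytope has 2^(k+1)·C(n,k+1) k-faces. Here 2^7·C(14,7) = 128·3432 = 439296.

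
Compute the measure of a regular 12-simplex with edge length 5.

V = (5^12 / 12!) · √((12+1) / 2^12) ≈ 0.0287141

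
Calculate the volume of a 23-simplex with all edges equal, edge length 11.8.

Volume = 11.8^23 · √(24/2^23) / 23! ≈ 0.294478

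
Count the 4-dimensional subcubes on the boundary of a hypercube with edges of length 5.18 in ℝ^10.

f_4(10-cube) = (10 choose 4) · 2^6 = 13440.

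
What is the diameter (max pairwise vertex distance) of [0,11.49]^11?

Diagonal = √11 · 11.49 ≈ 38.108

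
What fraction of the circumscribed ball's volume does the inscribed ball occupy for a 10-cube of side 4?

V_in/V_out = n^(-n/2) = 10^(-10/2) ≈ 1e-05.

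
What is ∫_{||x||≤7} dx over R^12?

V_12(7) = π^(12/2) · (7)^12 / Γ(12/2 + 1) = 13841287201·π^6/720 ≈ 1.84818e+10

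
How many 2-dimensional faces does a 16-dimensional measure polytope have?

Number of 2-faces = C(16,2) · 2^(16-2) = 120 · 16384 = 1966080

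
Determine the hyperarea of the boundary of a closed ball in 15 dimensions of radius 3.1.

S_15(3.1) = 2·π^(15/2)·(3.1)^14 / Γ(15/2) ≈ 4.33097e+07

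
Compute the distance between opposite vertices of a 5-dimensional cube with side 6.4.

Diagonal = √5 · 6.4 ≈ 14.3108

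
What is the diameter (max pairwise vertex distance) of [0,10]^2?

d = √(10² + 10² + ... + 10²) [2 terms] = √(2·10²) = 10√2 ≈ 14.1421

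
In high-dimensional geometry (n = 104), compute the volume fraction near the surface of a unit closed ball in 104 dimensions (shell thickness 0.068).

1 - (1-0.068)^104 ≈ 0.99934 ≈ 99.93%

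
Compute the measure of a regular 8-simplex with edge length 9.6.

Volume = 9.6^8 · √(9/2^8) / 8! ≈ 335.468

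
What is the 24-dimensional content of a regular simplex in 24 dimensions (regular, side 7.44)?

Volume = 7.44^24 · √(25/2^24) / 24! ≈ 1.628e-06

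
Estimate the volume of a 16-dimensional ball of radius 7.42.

Volume = π^{16/2}·(7.42)^16/Γ(9) ≈ 1.98674e+13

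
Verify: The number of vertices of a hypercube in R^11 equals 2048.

True. The 11-cube has 2^11 = 2048 vertices.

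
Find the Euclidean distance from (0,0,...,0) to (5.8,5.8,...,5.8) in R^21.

d = √(5.8² + 5.8² + ... + 5.8²) [21 terms] = √(21·5.8²) = 5.8√21 ≈ 26.5789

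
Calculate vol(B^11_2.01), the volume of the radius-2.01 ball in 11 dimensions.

The n-ball volume is π^(n/2)·r^n/Γ(n/2+1). With n=11, r=2.01: V ≈ 4076.26.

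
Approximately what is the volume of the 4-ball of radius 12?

Volume = π^{4/2}·(12)^4/Γ(3) = 10368·π^2 ≈ 102328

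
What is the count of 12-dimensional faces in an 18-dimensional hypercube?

f_12(18-cube) = (18 choose 12) · 2^6 = 1188096.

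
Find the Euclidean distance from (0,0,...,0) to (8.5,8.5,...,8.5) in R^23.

Diagonal = √23 · 8.5 ≈ 40.7646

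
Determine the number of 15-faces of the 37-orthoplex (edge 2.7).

An n-cross-polytope has 2^(k+1)·C(n,k+1) k-faces. Here 2^16·C(37,16) = 65536·12875774670 = 843826768773120.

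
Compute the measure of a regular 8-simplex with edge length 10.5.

V_8 = √(9) · 10.5^8 / (8! · 2^(8/2)) ≈ 687.061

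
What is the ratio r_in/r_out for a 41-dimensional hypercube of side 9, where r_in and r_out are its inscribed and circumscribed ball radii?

For an n-cube of any side s, the inradius is s/2 and the circumradius is s√n/2, so the ratio is 1/√41 ≈ 0.156174.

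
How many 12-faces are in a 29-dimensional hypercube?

An n-cube has C(n,k)·2^(n-k) k-faces. Here C(29,12)·2^17 = 51895935·131072 = 6802103992320.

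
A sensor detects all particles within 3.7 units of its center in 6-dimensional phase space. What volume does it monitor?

V_6(3.7) = π^(6/2) · (3.7)^6 / Γ(6/2 + 1) ≈ 13258.9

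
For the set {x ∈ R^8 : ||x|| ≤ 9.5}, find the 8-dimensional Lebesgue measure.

Volume = π^{8/2}·(9.5)^8/Γ(5) = 16983563041·π^4/6144 ≈ 2.69263e+08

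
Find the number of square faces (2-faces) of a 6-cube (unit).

Number of 2-faces = C(6,2) · 2^(6-2) = 15 · 16 = 240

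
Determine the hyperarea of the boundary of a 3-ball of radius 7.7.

S = n·V_n(r)/r = 3·V_3(7.7)/7.7 (volume-to-surface relation), giving 4πr² = 4π·(7.7)² ≈ 745.06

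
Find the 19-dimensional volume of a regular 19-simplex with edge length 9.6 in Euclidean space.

For a regular n-simplex with edge a, V = (a^n / n!)·√((n+1)/2^n). With a=9.6, n=19: V ≈ 0.23377.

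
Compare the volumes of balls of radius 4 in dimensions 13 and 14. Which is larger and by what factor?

V_13(4) ≈ 6.11113e+07, V_14(4) ≈ 1.60864e+08. The 14-ball is larger by a factor of 2.632.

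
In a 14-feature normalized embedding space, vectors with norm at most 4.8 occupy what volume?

The n-ball volume is π^(n/2)·r^n/Γ(n/2+1). With n=14, r=4.8: V ≈ 2.06536e+09.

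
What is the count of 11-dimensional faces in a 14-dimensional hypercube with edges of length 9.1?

f_11(14-cube) = (14 choose 11) · 2^3 = 2912.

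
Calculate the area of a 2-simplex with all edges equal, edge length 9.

Area = (√3/4) · 9² = 35.074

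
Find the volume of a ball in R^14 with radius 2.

Volume = π^{14/2}·(2)^14/Γ(8) = 1024·π^7/315 ≈ 9818.35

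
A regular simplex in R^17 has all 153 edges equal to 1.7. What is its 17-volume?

V_17 = √(18) · 1.7^17 / (17! · 2^(17/2)) ≈ 2.72549e-13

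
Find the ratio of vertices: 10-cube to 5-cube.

The 10-cube has 2^10 = 1024 vertices. The 5-cube has 2^5 = 32 vertices. Ratio: 1024/32 = 32.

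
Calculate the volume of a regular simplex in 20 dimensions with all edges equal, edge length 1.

Volume = 1^20 · √(21/2^20) / 20! ≈ 1.83944e-21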